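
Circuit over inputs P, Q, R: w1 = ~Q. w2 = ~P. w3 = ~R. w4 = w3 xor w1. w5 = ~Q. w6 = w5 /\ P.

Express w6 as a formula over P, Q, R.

w5 = ~Q
w6 = w5 /\ P = ~Q /\ P

~Q /\ P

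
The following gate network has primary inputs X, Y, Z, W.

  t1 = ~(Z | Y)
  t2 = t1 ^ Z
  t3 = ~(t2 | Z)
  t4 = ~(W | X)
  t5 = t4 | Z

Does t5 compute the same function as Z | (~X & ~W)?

t4 = ~(W | X)
t5 = t4 | Z = (~(W | X)) | Z
At X=0, Y=0, Z=0, W=1: circuit gives 0, formula gives 0.
At X=0, Y=0, Z=0, W=0: circuit gives 1, formula gives 1.
Agrees on all 16 inputs.

Yes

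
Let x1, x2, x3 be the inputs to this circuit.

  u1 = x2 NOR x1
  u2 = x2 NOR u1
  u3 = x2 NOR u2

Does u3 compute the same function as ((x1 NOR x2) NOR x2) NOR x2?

u1 = x2 NOR x1
u2 = x2 NOR u1 = x2 NOR (x2 NOR x1)
u3 = x2 NOR u2 = x2 NOR (x2 NOR (x2 NOR x1))
At x1=0, x2=1, x3=0: circuit gives 0, formula gives 0.
At x1=0, x2=0, x3=0: circuit gives 1, formula gives 1.
Agrees on all 8 inputs.

Yes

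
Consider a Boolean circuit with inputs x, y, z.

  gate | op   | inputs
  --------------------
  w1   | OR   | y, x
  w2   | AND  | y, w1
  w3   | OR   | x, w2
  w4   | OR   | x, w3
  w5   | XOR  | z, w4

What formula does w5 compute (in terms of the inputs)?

w1 = y OR x
w2 = y AND w1 = y AND (y OR x)
w3 = x OR w2 = x OR (y AND (y OR x))
w4 = x OR w3 = x OR (x OR (y AND (y OR x)))
w5 = z XOR w4 = z XOR (x OR (x OR (y AND (y OR x))))

z XOR (x OR (x OR (y AND (y OR x))))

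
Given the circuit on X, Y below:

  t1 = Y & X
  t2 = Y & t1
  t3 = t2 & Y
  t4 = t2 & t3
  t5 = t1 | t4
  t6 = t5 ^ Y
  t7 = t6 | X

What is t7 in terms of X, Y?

t1 = Y & X
t2 = Y & t1 = Y & (Y & X)
t3 = t2 & Y = (Y & (Y & X)) & Y
t4 = t2 & t3 = (Y & (Y & X)) & ((Y & (Y & X)) & Y)
t5 = t1 | t4 = (Y & X) | ((Y & (Y & X)) & ((Y & (Y & X)) & Y))
t6 = t5 ^ Y = ((Y & X) | ((Y & (Y & X)) & ((Y & (Y & X)) & Y))) ^ Y
t7 = t6 | X = (((Y & X) | ((Y & (Y & X)) & ((Y & (Y & X)) & Y))) ^ Y) | X

(((Y & X) | ((Y & (Y & X)) & ((Y & (Y & X)) & Y))) ^ Y) | X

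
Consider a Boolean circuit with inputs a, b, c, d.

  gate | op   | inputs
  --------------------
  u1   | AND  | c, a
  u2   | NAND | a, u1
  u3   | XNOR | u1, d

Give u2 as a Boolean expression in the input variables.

u1 = c AND a
u2 = a NAND u1 = a NAND (c AND a)

a NAND (c AND a)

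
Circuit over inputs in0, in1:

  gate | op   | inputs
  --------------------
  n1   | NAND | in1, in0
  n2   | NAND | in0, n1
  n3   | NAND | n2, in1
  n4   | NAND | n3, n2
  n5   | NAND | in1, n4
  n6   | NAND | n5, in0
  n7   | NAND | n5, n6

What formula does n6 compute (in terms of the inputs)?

(in1 NAND (((in0 NAND (in1 NAND in0)) NAND in1) NAND (in0 NAND (in1 NAND in0)))) NAND in0

n1 = in1 NAND in0
n2 = in0 NAND n1 = in0 NAND (in1 NAND in0)
n3 = n2 NAND in1 = (in0 NAND (in1 NAND in0)) NAND in1
n4 = n3 NAND n2 = ((in0 NAND (in1 NAND in0)) NAND in1) NAND (in0 NAND (in1 NAND in0))
n5 = in1 NAND n4 = in1 NAND (((in0 NAND (in1 NAND in0)) NAND in1) NAND (in0 NAND (in1 NAND in0)))
n6 = n5 NAND in0 = (in1 NAND (((in0 NAND (in1 NAND in0)) NAND in1) NAND (in0 NAND (in1 NAND in0)))) NAND in0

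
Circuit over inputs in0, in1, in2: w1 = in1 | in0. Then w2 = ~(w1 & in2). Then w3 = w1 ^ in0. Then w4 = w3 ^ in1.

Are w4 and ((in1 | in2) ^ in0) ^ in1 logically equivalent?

No

w1 = in1 | in0
w3 = w1 ^ in0 = (in1 | in0) ^ in0
w4 = w3 ^ in1 = ((in1 | in0) ^ in0) ^ in1
At in0=0, in1=0, in2=1: circuit gives 0, formula gives 1.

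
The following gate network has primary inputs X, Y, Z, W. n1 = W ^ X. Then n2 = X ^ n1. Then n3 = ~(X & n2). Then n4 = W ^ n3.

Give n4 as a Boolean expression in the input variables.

W ^ (~(X & (X ^ (W ^ X))))

n1 = W ^ X
n2 = X ^ n1 = X ^ (W ^ X)
n3 = ~(X & n2) = ~(X & (X ^ (W ^ X)))
n4 = W ^ n3 = W ^ (~(X & (X ^ (W ^ X))))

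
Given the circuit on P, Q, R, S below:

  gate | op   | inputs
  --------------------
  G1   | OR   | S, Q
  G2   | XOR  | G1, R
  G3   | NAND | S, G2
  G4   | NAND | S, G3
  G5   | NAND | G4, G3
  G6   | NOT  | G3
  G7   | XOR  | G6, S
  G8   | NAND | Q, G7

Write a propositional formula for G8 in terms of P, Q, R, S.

G1 = S OR Q
G2 = G1 XOR R = (S OR Q) XOR R
G3 = S NAND G2 = S NAND ((S OR Q) XOR R)
G6 = NOT G3 = NOT (S NAND ((S OR Q) XOR R))
G7 = G6 XOR S = NOT (S NAND ((S OR Q) XOR R)) XOR S
G8 = Q NAND G7 = Q NAND (NOT (S NAND ((S OR Q) XOR R)) XOR S)

Q NAND (NOT (S NAND ((S OR Q) XOR R)) XOR S)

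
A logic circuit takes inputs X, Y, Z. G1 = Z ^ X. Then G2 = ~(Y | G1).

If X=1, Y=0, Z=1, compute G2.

G1 = 1 ^ 1 = 0
G2 = ~(0 | 0) = 1

1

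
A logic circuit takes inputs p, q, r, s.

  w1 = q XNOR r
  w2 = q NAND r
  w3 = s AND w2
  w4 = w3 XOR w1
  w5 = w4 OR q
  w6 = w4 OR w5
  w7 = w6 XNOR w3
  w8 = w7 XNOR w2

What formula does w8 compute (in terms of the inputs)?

((((s AND (q NAND r)) XOR (q XNOR r)) OR (((s AND (q NAND r)) XOR (q XNOR r)) OR q)) XNOR (s AND (q NAND r))) XNOR (q NAND r)

w1 = q XNOR r
w2 = q NAND r
w3 = s AND w2 = s AND (q NAND r)
w4 = w3 XOR w1 = (s AND (q NAND r)) XOR (q XNOR r)
w5 = w4 OR q = ((s AND (q NAND r)) XOR (q XNOR r)) OR q
w6 = w4 OR w5 = ((s AND (q NAND r)) XOR (q XNOR r)) OR (((s AND (q NAND r)) XOR (q XNOR r)) OR q)
w7 = w6 XNOR w3 = (((s AND (q NAND r)) XOR (q XNOR r)) OR (((s AND (q NAND r)) XOR (q XNOR r)) OR q)) XNOR (s AND (q NAND r))
w8 = w7 XNOR w2 = ((((s AND (q NAND r)) XOR (q XNOR r)) OR (((s AND (q NAND r)) XOR (q XNOR r)) OR q)) XNOR (s AND (q NAND r))) XNOR (q NAND r)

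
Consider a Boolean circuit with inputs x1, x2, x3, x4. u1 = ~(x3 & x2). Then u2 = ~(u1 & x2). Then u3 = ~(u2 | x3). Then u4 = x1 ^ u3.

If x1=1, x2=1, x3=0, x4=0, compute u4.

u1 = ~(0 & 1) = 1
u2 = ~(1 & 1) = 0
u3 = ~(0 | 0) = 1
u4 = 1 ^ 1 = 0

0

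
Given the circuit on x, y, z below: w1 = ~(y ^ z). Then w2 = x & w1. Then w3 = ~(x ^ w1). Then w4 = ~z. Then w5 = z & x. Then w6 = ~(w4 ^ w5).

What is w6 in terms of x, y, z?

w4 = ~z
w5 = z & x
w6 = ~(w4 ^ w5) = ~(~z ^ (z & x))

~(~z ^ (z & x))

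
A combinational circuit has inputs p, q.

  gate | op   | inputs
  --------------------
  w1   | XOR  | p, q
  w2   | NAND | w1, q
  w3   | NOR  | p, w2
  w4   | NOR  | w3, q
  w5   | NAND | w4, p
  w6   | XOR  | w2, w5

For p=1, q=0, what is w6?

1

w1 = 1 XOR 0 = 1
w2 = 1 NAND 0 = 1
w3 = 1 NOR 1 = 0
w4 = 0 NOR 0 = 1
w5 = 1 NAND 1 = 0
w6 = 1 XOR 0 = 1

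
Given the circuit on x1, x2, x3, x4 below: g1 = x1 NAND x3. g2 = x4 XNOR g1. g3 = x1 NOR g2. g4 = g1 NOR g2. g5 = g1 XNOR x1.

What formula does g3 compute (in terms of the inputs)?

x1 NOR (x4 XNOR (x1 NAND x3))

g1 = x1 NAND x3
g2 = x4 XNOR g1 = x4 XNOR (x1 NAND x3)
g3 = x1 NOR g2 = x1 NOR (x4 XNOR (x1 NAND x3))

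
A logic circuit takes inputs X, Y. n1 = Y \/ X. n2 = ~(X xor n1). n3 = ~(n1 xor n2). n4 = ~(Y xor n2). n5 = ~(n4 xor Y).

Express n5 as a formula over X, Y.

n1 = Y \/ X
n2 = ~(X xor n1) = ~(X xor (Y \/ X))
n4 = ~(Y xor n2) = ~(Y xor (~(X xor (Y \/ X))))
n5 = ~(n4 xor Y) = ~((~(Y xor (~(X xor (Y \/ X))))) xor Y)

~((~(Y xor (~(X xor (Y \/ X))))) xor Y)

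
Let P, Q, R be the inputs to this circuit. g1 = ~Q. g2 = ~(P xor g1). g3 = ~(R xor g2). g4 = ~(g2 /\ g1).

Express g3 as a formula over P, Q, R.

g1 = ~Q
g2 = ~(P xor g1) = ~(P xor ~Q)
g3 = ~(R xor g2) = ~(R xor (~(P xor ~Q)))

~(R xor (~(P xor ~Q)))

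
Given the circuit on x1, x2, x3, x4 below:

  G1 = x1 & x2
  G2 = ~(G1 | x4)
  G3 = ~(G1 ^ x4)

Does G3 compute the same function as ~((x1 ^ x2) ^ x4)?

No

G1 = x1 & x2
G3 = ~(G1 ^ x4) = ~((x1 & x2) ^ x4)
At x1=0, x2=1, x3=0, x4=0: circuit gives 1, formula gives 0.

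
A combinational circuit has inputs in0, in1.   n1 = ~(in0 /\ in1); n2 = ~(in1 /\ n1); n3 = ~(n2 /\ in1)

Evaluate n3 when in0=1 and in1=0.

1

n1 = ~(1 /\ 0) = 1
n2 = ~(0 /\ 1) = 1
n3 = ~(1 /\ 0) = 1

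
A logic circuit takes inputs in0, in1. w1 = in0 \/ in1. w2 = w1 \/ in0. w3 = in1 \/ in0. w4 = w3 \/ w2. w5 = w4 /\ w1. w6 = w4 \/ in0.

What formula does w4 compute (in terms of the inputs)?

(in1 \/ in0) \/ ((in0 \/ in1) \/ in0)

w1 = in0 \/ in1
w2 = w1 \/ in0 = (in0 \/ in1) \/ in0
w3 = in1 \/ in0
w4 = w3 \/ w2 = (in1 \/ in0) \/ ((in0 \/ in1) \/ in0)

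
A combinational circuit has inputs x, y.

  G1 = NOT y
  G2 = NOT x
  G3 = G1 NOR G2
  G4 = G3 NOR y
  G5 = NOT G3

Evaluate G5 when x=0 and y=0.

1

G1 = NOT 0 = 1
G2 = NOT 0 = 1
G3 = 1 NOR 1 = 0
G5 = NOT 0 = 1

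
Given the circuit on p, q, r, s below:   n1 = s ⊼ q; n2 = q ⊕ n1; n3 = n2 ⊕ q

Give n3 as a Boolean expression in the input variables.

n1 = s ⊼ q
n2 = q ⊕ n1 = q ⊕ (s ⊼ q)
n3 = n2 ⊕ q = (q ⊕ (s ⊼ q)) ⊕ q

(q ⊕ (s ⊼ q)) ⊕ q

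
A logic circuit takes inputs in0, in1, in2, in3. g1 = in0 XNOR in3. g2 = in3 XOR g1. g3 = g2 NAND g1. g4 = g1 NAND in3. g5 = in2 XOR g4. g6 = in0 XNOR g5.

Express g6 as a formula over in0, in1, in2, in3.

in0 XNOR (in2 XOR ((in0 XNOR in3) NAND in3))

g1 = in0 XNOR in3
g4 = g1 NAND in3 = (in0 XNOR in3) NAND in3
g5 = in2 XOR g4 = in2 XOR ((in0 XNOR in3) NAND in3)
g6 = in0 XNOR g5 = in0 XNOR (in2 XOR ((in0 XNOR in3) NAND in3))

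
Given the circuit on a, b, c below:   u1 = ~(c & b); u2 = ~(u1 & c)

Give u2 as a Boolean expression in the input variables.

u1 = ~(c & b)
u2 = ~(u1 & c) = ~((~(c & b)) & c)

~((~(c & b)) & c)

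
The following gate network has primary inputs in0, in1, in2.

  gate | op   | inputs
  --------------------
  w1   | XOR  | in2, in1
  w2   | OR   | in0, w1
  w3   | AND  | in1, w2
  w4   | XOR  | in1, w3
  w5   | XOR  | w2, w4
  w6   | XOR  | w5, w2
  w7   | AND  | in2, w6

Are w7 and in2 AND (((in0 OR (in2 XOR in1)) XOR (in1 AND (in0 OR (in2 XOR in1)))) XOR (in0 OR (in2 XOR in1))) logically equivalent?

No

w1 = in2 XOR in1
w2 = in0 OR w1 = in0 OR (in2 XOR in1)
w3 = in1 AND w2 = in1 AND (in0 OR (in2 XOR in1))
w4 = in1 XOR w3 = in1 XOR (in1 AND (in0 OR (in2 XOR in1)))
w5 = w2 XOR w4 = (in0 OR (in2 XOR in1)) XOR (in1 XOR (in1 AND (in0 OR (in2 XOR in1))))
w6 = w5 XOR w2 = ((in0 OR (in2 XOR in1)) XOR (in1 XOR (in1 AND (in0 OR (in2 XOR in1))))) XOR (in0 OR (in2 XOR in1))
w7 = in2 AND w6 = in2 AND (((in0 OR (in2 XOR in1)) XOR (in1 XOR (in1 AND (in0 OR (in2 XOR in1))))) XOR (in0 OR (in2 XOR in1)))
At in0=0, in1=1, in2=1: circuit gives 1, formula gives 0.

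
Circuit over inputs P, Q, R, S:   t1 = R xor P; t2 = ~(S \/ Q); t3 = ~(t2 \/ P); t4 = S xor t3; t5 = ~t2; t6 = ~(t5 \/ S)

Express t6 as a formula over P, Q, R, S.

t2 = ~(S \/ Q)
t5 = ~t2 = ~(~(S \/ Q))
t6 = ~(t5 \/ S) = ~(~(~(S \/ Q)) \/ S)

~(~(~(S \/ Q)) \/ S)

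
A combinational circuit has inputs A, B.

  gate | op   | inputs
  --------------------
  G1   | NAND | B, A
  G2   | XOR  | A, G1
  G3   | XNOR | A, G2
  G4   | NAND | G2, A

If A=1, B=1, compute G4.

0

G1 = 1 NAND 1 = 0
G2 = 1 XOR 0 = 1
G4 = 1 NAND 1 = 0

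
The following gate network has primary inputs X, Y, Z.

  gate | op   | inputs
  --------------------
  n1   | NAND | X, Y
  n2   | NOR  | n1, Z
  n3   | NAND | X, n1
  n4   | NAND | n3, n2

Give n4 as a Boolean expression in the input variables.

(X NAND (X NAND Y)) NAND ((X NAND Y) NOR Z)

n1 = X NAND Y
n2 = n1 NOR Z = (X NAND Y) NOR Z
n3 = X NAND n1 = X NAND (X NAND Y)
n4 = n3 NAND n2 = (X NAND (X NAND Y)) NAND ((X NAND Y) NOR Z)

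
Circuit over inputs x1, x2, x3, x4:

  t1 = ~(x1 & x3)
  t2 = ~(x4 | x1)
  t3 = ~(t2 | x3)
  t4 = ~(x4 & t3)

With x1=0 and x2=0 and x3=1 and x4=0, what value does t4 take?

1

t2 = ~(0 | 0) = 1
t3 = ~(1 | 1) = 0
t4 = ~(0 & 0) = 1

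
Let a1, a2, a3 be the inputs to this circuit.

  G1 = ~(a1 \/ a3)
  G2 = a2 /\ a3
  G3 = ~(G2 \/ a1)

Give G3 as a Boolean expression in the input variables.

G2 = a2 /\ a3
G3 = ~(G2 \/ a1) = ~((a2 /\ a3) \/ a1)

~((a2 /\ a3) \/ a1)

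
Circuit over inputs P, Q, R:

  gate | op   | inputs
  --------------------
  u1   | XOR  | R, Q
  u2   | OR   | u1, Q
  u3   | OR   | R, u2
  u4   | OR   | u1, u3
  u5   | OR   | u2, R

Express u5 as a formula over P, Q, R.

u1 = R XOR Q
u2 = u1 OR Q = (R XOR Q) OR Q
u5 = u2 OR R = ((R XOR Q) OR Q) OR R

((R XOR Q) OR Q) OR R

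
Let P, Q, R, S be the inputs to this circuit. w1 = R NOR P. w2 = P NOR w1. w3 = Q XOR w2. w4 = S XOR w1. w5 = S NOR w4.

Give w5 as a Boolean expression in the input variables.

w1 = R NOR P
w4 = S XOR w1 = S XOR (R NOR P)
w5 = S NOR w4 = S NOR (S XOR (R NOR P))

S NOR (S XOR (R NOR P))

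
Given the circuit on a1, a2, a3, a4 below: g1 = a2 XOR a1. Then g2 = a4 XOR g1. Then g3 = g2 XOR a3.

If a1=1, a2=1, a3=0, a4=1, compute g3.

g1 = 1 XOR 1 = 0
g2 = 1 XOR 0 = 1
g3 = 1 XOR 0 = 1

1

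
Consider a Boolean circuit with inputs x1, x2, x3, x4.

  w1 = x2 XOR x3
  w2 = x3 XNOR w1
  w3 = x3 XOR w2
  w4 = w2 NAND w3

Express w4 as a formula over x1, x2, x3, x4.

w1 = x2 XOR x3
w2 = x3 XNOR w1 = x3 XNOR (x2 XOR x3)
w3 = x3 XOR w2 = x3 XOR (x3 XNOR (x2 XOR x3))
w4 = w2 NAND w3 = (x3 XNOR (x2 XOR x3)) NAND (x3 XOR (x3 XNOR (x2 XOR x3)))

(x3 XNOR (x2 XOR x3)) NAND (x3 XOR (x3 XNOR (x2 XOR x3)))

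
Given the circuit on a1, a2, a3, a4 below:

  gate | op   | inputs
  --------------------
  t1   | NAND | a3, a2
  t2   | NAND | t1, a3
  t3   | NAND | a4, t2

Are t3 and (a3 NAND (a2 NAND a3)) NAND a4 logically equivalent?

Yes

t1 = a3 NAND a2
t2 = t1 NAND a3 = (a3 NAND a2) NAND a3
t3 = a4 NAND t2 = a4 NAND ((a3 NAND a2) NAND a3)
At a1=0, a2=0, a3=0, a4=1: circuit gives 0, formula gives 0.
At a1=0, a2=0, a3=0, a4=0: circuit gives 1, formula gives 1.
Agrees on all 16 inputs.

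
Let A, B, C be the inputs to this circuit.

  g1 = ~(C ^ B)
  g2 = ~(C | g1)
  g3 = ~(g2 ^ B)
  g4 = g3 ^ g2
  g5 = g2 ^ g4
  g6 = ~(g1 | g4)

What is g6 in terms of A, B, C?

~((~(C ^ B)) | ((~((~(C | (~(C ^ B)))) ^ B)) ^ (~(C | (~(C ^ B))))))

g1 = ~(C ^ B)
g2 = ~(C | g1) = ~(C | (~(C ^ B)))
g3 = ~(g2 ^ B) = ~((~(C | (~(C ^ B)))) ^ B)
g4 = g3 ^ g2 = (~((~(C | (~(C ^ B)))) ^ B)) ^ (~(C | (~(C ^ B))))
g6 = ~(g1 | g4) = ~((~(C ^ B)) | ((~((~(C | (~(C ^ B)))) ^ B)) ^ (~(C | (~(C ^ B))))))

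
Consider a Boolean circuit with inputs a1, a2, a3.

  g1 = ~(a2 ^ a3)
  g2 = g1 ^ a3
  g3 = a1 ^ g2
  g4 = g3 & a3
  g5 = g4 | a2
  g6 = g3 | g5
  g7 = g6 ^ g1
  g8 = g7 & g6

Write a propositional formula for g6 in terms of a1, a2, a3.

(a1 ^ ((~(a2 ^ a3)) ^ a3)) | (((a1 ^ ((~(a2 ^ a3)) ^ a3)) & a3) | a2)

g1 = ~(a2 ^ a3)
g2 = g1 ^ a3 = (~(a2 ^ a3)) ^ a3
g3 = a1 ^ g2 = a1 ^ ((~(a2 ^ a3)) ^ a3)
g4 = g3 & a3 = (a1 ^ ((~(a2 ^ a3)) ^ a3)) & a3
g5 = g4 | a2 = ((a1 ^ ((~(a2 ^ a3)) ^ a3)) & a3) | a2
g6 = g3 | g5 = (a1 ^ ((~(a2 ^ a3)) ^ a3)) | (((a1 ^ ((~(a2 ^ a3)) ^ a3)) & a3) | a2)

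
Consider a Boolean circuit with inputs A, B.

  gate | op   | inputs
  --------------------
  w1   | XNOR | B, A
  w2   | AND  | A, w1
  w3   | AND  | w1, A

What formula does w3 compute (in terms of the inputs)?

w1 = B XNOR A
w3 = w1 AND A = (B XNOR A) AND A

(B XNOR A) AND A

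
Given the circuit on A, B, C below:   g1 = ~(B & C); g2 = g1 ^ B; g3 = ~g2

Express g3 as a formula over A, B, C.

g1 = ~(B & C)
g2 = g1 ^ B = (~(B & C)) ^ B
g3 = ~g2 = ~((~(B & C)) ^ B)

~((~(B & C)) ^ B)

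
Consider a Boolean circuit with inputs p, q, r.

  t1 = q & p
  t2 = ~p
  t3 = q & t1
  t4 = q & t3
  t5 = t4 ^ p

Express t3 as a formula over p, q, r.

q & (q & p)

t1 = q & p
t3 = q & t1 = q & (q & p)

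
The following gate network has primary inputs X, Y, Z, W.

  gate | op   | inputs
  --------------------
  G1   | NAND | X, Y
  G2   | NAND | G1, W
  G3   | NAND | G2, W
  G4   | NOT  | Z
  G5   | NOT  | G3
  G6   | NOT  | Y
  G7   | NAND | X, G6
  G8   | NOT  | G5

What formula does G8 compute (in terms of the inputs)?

G1 = X NAND Y
G2 = G1 NAND W = (X NAND Y) NAND W
G3 = G2 NAND W = ((X NAND Y) NAND W) NAND W
G5 = NOT G3 = NOT (((X NAND Y) NAND W) NAND W)
G8 = NOT G5 = NOT NOT (((X NAND Y) NAND W) NAND W)

NOT NOT (((X NAND Y) NAND W) NAND W)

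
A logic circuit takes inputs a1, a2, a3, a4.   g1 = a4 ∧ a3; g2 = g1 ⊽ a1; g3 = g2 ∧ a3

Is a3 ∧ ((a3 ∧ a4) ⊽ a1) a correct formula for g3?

g1 = a4 ∧ a3
g2 = g1 ⊽ a1 = (a4 ∧ a3) ⊽ a1
g3 = g2 ∧ a3 = ((a4 ∧ a3) ⊽ a1) ∧ a3
At a1=0, a2=0, a3=0, a4=0: circuit gives 0, formula gives 0.
At a1=0, a2=0, a3=1, a4=0: circuit gives 1, formula gives 1.
Agrees on all 16 inputs.

Yes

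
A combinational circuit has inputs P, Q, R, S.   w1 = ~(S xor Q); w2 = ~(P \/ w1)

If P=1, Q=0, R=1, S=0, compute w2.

0

w1 = ~(0 xor 0) = 1
w2 = ~(1 \/ 1) = 0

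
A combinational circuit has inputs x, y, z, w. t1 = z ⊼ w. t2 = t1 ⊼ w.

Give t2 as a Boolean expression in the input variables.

t1 = z ⊼ w
t2 = t1 ⊼ w = (z ⊼ w) ⊼ w

(z ⊼ w) ⊼ w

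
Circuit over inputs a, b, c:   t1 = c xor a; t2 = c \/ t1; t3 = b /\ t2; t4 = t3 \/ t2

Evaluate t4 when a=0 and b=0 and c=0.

t1 = 0 xor 0 = 0
t2 = 0 \/ 0 = 0
t3 = 0 /\ 0 = 0
t4 = 0 \/ 0 = 0

0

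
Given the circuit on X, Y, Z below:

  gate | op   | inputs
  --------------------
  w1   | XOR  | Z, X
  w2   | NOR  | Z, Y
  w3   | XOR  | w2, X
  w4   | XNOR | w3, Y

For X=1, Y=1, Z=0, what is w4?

w2 = 0 NOR 1 = 0
w3 = 0 XOR 1 = 1
w4 = 1 XNOR 1 = 1

1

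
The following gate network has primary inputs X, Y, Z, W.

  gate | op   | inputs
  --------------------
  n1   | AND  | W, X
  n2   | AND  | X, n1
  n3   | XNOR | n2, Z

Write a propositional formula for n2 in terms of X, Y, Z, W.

X AND (W AND X)

n1 = W AND X
n2 = X AND n1 = X AND (W AND X)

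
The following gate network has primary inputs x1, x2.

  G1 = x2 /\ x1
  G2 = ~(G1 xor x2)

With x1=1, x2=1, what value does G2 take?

G1 = 1 /\ 1 = 1
G2 = ~(1 xor 1) = 1

1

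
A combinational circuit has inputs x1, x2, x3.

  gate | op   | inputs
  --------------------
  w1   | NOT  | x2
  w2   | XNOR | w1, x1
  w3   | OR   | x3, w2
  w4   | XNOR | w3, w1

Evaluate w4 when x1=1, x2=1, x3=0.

w1 = NOT 1 = 0
w2 = 0 XNOR 1 = 0
w3 = 0 OR 0 = 0
w4 = 0 XNOR 0 = 1

1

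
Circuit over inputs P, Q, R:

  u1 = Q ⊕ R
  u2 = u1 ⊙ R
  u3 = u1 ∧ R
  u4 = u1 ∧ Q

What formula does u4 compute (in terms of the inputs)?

(Q ⊕ R) ∧ Q

u1 = Q ⊕ R
u4 = u1 ∧ Q = (Q ⊕ R) ∧ Q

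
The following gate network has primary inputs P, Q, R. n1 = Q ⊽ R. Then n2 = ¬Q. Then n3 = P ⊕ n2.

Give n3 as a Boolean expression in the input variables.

P ⊕ ¬Q

n2 = ¬Q
n3 = P ⊕ n2 = P ⊕ ¬Q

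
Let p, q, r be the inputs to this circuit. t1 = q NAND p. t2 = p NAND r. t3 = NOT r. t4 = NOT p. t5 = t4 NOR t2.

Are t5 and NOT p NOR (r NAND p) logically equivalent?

Yes

t2 = p NAND r
t4 = NOT p
t5 = t4 NOR t2 = NOT p NOR (p NAND r)
At p=0, q=0, r=0: circuit gives 0, formula gives 0.
At p=1, q=0, r=1: circuit gives 1, formula gives 1.
Agrees on all 8 inputs.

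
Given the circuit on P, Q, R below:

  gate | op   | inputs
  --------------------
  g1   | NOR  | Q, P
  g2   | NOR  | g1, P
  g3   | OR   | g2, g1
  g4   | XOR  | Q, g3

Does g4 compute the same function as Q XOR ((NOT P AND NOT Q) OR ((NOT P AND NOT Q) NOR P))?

Yes

g1 = Q NOR P
g2 = g1 NOR P = (Q NOR P) NOR P
g3 = g2 OR g1 = ((Q NOR P) NOR P) OR (Q NOR P)
g4 = Q XOR g3 = Q XOR (((Q NOR P) NOR P) OR (Q NOR P))
At P=0, Q=1, R=0: circuit gives 0, formula gives 0.
At P=0, Q=0, R=0: circuit gives 1, formula gives 1.
Agrees on all 8 inputs.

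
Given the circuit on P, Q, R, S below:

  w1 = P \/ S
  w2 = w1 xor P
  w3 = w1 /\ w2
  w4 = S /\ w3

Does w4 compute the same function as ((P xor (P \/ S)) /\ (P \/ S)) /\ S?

w1 = P \/ S
w2 = w1 xor P = (P \/ S) xor P
w3 = w1 /\ w2 = (P \/ S) /\ ((P \/ S) xor P)
w4 = S /\ w3 = S /\ ((P \/ S) /\ ((P \/ S) xor P))
At P=0, Q=0, R=0, S=0: circuit gives 0, formula gives 0.
At P=0, Q=0, R=0, S=1: circuit gives 1, formula gives 1.
Agrees on all 16 inputs.

Yes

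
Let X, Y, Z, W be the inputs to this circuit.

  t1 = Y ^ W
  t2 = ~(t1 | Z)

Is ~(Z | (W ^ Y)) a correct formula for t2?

t1 = Y ^ W
t2 = ~(t1 | Z) = ~((Y ^ W) | Z)
At X=0, Y=0, Z=0, W=1: circuit gives 0, formula gives 0.
At X=0, Y=0, Z=0, W=0: circuit gives 1, formula gives 1.
Agrees on all 16 inputs.

Yes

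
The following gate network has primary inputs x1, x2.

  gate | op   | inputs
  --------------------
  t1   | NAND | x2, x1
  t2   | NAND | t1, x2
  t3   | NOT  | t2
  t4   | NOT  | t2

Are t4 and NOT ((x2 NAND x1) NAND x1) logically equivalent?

No

t1 = x2 NAND x1
t2 = t1 NAND x2 = (x2 NAND x1) NAND x2
t4 = NOT t2 = NOT ((x2 NAND x1) NAND x2)
At x1=0, x2=1: circuit gives 1, formula gives 0.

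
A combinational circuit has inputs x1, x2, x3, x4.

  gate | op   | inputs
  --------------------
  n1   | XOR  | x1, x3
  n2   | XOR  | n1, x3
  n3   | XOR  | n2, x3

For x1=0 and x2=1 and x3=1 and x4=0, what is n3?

1

n1 = 0 XOR 1 = 1
n2 = 1 XOR 1 = 0
n3 = 0 XOR 1 = 1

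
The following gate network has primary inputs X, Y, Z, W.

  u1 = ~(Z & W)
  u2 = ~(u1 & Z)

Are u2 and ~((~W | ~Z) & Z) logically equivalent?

u1 = ~(Z & W)
u2 = ~(u1 & Z) = ~((~(Z & W)) & Z)
At X=0, Y=0, Z=1, W=0: circuit gives 0, formula gives 0.
At X=0, Y=0, Z=0, W=0: circuit gives 1, formula gives 1.
Agrees on all 16 inputs.

Yes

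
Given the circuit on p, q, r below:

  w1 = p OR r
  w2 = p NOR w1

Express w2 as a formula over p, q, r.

w1 = p OR r
w2 = p NOR w1 = p NOR (p OR r)

p NOR (p OR r)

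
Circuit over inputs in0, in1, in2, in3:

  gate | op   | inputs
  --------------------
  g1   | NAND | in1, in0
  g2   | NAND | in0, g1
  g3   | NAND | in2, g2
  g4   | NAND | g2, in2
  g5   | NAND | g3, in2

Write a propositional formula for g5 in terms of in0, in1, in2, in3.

g1 = in1 NAND in0
g2 = in0 NAND g1 = in0 NAND (in1 NAND in0)
g3 = in2 NAND g2 = in2 NAND (in0 NAND (in1 NAND in0))
g5 = g3 NAND in2 = (in2 NAND (in0 NAND (in1 NAND in0))) NAND in2

(in2 NAND (in0 NAND (in1 NAND in0))) NAND in2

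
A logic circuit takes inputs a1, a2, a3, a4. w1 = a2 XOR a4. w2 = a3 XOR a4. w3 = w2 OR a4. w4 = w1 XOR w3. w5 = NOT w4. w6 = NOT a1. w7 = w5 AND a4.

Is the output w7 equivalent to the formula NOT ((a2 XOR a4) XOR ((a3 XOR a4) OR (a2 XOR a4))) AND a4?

w1 = a2 XOR a4
w2 = a3 XOR a4
w3 = w2 OR a4 = (a3 XOR a4) OR a4
w4 = w1 XOR w3 = (a2 XOR a4) XOR ((a3 XOR a4) OR a4)
w5 = NOT w4 = NOT ((a2 XOR a4) XOR ((a3 XOR a4) OR a4))
w7 = w5 AND a4 = NOT ((a2 XOR a4) XOR ((a3 XOR a4) OR a4)) AND a4
At a1=0, a2=1, a3=1, a4=1: circuit gives 0, formula gives 1.

No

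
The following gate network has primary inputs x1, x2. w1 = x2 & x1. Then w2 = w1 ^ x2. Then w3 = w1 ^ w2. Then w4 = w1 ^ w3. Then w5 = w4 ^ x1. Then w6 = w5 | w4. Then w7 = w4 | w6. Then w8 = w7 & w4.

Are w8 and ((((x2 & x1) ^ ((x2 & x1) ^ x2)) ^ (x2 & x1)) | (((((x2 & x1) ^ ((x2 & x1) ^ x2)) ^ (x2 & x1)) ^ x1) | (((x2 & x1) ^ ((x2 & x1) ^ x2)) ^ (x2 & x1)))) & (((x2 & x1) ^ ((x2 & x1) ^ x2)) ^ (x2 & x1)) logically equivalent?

w1 = x2 & x1
w2 = w1 ^ x2 = (x2 & x1) ^ x2
w3 = w1 ^ w2 = (x2 & x1) ^ ((x2 & x1) ^ x2)
w4 = w1 ^ w3 = (x2 & x1) ^ ((x2 & x1) ^ ((x2 & x1) ^ x2))
w5 = w4 ^ x1 = ((x2 & x1) ^ ((x2 & x1) ^ ((x2 & x1) ^ x2))) ^ x1
w6 = w5 | w4 = (((x2 & x1) ^ ((x2 & x1) ^ ((x2 & x1) ^ x2))) ^ x1) | ((x2 & x1) ^ ((x2 & x1) ^ ((x2 & x1) ^ x2)))
w7 = w4 | w6 = ((x2 & x1) ^ ((x2 & x1) ^ ((x2 & x1) ^ x2))) | ((((x2 & x1) ^ ((x2 & x1) ^ ((x2 & x1) ^ x2))) ^ x1) | ((x2 & x1) ^ ((x2 & x1) ^ ((x2 & x1) ^ x2))))
w8 = w7 & w4 = (((x2 & x1) ^ ((x2 & x1) ^ ((x2 & x1) ^ x2))) | ((((x2 & x1) ^ ((x2 & x1) ^ ((x2 & x1) ^ x2))) ^ x1) | ((x2 & x1) ^ ((x2 & x1) ^ ((x2 & x1) ^ x2))))) & ((x2 & x1) ^ ((x2 & x1) ^ ((x2 & x1) ^ x2)))
At x1=0, x2=0: circuit gives 0, formula gives 0.
At x1=0, x2=1: circuit gives 1, formula gives 1.
Agrees on all 4 inputs.

Yes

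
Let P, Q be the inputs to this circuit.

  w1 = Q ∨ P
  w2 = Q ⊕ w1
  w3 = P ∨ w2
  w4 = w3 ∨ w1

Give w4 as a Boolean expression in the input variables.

(P ∨ (Q ⊕ (Q ∨ P))) ∨ (Q ∨ P)

w1 = Q ∨ P
w2 = Q ⊕ w1 = Q ⊕ (Q ∨ P)
w3 = P ∨ w2 = P ∨ (Q ⊕ (Q ∨ P))
w4 = w3 ∨ w1 = (P ∨ (Q ⊕ (Q ∨ P))) ∨ (Q ∨ P)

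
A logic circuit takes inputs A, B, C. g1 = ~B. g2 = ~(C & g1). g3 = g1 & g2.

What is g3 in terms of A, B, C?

~B & (~(C & ~B))

g1 = ~B
g2 = ~(C & g1) = ~(C & ~B)
g3 = g1 & g2 = ~B & (~(C & ~B))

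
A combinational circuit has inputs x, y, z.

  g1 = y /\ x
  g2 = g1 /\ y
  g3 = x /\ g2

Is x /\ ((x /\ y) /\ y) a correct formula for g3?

Yes

g1 = y /\ x
g2 = g1 /\ y = (y /\ x) /\ y
g3 = x /\ g2 = x /\ ((y /\ x) /\ y)
At x=0, y=0, z=0: circuit gives 0, formula gives 0.
At x=1, y=1, z=0: circuit gives 1, formula gives 1.
Agrees on all 8 inputs.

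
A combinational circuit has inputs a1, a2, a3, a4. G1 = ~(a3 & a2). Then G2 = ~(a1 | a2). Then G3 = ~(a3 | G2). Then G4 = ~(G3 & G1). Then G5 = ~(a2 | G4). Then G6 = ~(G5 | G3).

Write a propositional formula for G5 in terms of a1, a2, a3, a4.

~(a2 | (~((~(a3 | (~(a1 | a2)))) & (~(a3 & a2)))))

G1 = ~(a3 & a2)
G2 = ~(a1 | a2)
G3 = ~(a3 | G2) = ~(a3 | (~(a1 | a2)))
G4 = ~(G3 & G1) = ~((~(a3 | (~(a1 | a2)))) & (~(a3 & a2)))
G5 = ~(a2 | G4) = ~(a2 | (~((~(a3 | (~(a1 | a2)))) & (~(a3 & a2)))))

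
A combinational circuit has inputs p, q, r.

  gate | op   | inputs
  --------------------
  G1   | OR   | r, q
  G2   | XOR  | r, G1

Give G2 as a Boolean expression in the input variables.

r XOR (r OR q)

G1 = r OR q
G2 = r XOR G1 = r XOR (r OR q)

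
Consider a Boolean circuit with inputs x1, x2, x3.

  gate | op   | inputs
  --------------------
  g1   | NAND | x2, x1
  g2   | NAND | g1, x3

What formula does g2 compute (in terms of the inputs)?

(x2 NAND x1) NAND x3

g1 = x2 NAND x1
g2 = g1 NAND x3 = (x2 NAND x1) NAND x3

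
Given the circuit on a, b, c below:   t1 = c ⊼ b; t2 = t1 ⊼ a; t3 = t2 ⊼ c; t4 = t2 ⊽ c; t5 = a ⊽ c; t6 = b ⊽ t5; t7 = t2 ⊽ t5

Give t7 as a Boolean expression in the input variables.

t1 = c ⊼ b
t2 = t1 ⊼ a = (c ⊼ b) ⊼ a
t5 = a ⊽ c
t7 = t2 ⊽ t5 = ((c ⊼ b) ⊼ a) ⊽ (a ⊽ c)

((c ⊼ b) ⊼ a) ⊽ (a ⊽ c)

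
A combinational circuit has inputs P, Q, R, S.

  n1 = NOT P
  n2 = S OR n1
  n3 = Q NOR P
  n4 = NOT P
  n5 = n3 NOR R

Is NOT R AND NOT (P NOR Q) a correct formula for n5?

n3 = Q NOR P
n5 = n3 NOR R = (Q NOR P) NOR R
At P=0, Q=0, R=0, S=0: circuit gives 0, formula gives 0.
At P=0, Q=1, R=0, S=0: circuit gives 1, formula gives 1.
Agrees on all 16 inputs.

Yes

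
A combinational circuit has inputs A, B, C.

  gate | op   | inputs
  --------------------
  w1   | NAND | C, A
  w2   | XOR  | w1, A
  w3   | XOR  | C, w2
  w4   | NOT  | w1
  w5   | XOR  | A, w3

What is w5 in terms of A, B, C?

A XOR (C XOR ((C NAND A) XOR A))

w1 = C NAND A
w2 = w1 XOR A = (C NAND A) XOR A
w3 = C XOR w2 = C XOR ((C NAND A) XOR A)
w5 = A XOR w3 = A XOR (C XOR ((C NAND A) XOR A))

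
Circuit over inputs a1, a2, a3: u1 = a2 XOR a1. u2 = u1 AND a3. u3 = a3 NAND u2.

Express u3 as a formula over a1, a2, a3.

u1 = a2 XOR a1
u2 = u1 AND a3 = (a2 XOR a1) AND a3
u3 = a3 NAND u2 = a3 NAND ((a2 XOR a1) AND a3)

a3 NAND ((a2 XOR a1) AND a3)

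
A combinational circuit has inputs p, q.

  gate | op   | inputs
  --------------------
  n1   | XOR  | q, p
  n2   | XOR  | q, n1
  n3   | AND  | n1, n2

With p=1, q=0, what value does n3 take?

n1 = 0 XOR 1 = 1
n2 = 0 XOR 1 = 1
n3 = 1 AND 1 = 1

1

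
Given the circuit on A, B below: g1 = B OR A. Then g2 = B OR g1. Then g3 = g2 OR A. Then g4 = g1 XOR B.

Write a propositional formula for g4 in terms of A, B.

(B OR A) XOR B

g1 = B OR A
g4 = g1 XOR B = (B OR A) XOR B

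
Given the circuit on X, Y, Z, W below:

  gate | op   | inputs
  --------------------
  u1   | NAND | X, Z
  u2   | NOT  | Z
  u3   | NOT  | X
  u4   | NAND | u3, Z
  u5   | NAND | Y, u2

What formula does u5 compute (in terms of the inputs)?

Y NAND NOT Z

u2 = NOT Z
u5 = Y NAND u2 = Y NAND NOT Z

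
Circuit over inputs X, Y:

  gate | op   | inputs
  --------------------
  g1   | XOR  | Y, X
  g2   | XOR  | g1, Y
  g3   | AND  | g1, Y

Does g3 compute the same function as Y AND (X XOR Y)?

Yes

g1 = Y XOR X
g3 = g1 AND Y = (Y XOR X) AND Y
At X=0, Y=0: circuit gives 0, formula gives 0.
At X=0, Y=1: circuit gives 1, formula gives 1.
Agrees on all 4 inputs.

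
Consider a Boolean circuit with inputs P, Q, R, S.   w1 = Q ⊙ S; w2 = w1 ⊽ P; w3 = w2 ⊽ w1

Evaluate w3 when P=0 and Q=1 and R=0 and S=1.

w1 = 1 ⊙ 1 = 1
w2 = 1 ⊽ 0 = 0
w3 = 0 ⊽ 1 = 0

0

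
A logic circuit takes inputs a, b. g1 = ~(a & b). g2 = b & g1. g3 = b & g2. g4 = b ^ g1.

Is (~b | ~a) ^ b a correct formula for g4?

g1 = ~(a & b)
g4 = b ^ g1 = b ^ (~(a & b))
At a=0, b=1: circuit gives 0, formula gives 0.
At a=0, b=0: circuit gives 1, formula gives 1.
Agrees on all 4 inputs.

Yes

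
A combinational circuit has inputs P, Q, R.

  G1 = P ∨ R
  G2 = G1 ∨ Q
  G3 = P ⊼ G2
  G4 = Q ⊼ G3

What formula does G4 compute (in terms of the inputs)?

Q ⊼ (P ⊼ ((P ∨ R) ∨ Q))

G1 = P ∨ R
G2 = G1 ∨ Q = (P ∨ R) ∨ Q
G3 = P ⊼ G2 = P ⊼ ((P ∨ R) ∨ Q)
G4 = Q ⊼ G3 = Q ⊼ (P ⊼ ((P ∨ R) ∨ Q))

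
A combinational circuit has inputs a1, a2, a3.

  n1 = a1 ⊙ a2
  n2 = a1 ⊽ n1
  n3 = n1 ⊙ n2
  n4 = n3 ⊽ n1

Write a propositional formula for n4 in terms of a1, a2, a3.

n1 = a1 ⊙ a2
n2 = a1 ⊽ n1 = a1 ⊽ (a1 ⊙ a2)
n3 = n1 ⊙ n2 = (a1 ⊙ a2) ⊙ (a1 ⊽ (a1 ⊙ a2))
n4 = n3 ⊽ n1 = ((a1 ⊙ a2) ⊙ (a1 ⊽ (a1 ⊙ a2))) ⊽ (a1 ⊙ a2)

((a1 ⊙ a2) ⊙ (a1 ⊽ (a1 ⊙ a2))) ⊽ (a1 ⊙ a2)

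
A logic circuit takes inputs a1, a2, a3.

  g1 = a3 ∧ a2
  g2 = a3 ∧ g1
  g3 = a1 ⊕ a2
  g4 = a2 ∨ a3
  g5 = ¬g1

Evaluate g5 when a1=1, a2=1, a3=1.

g1 = 1 ∧ 1 = 1
g5 = ¬1 = 0

0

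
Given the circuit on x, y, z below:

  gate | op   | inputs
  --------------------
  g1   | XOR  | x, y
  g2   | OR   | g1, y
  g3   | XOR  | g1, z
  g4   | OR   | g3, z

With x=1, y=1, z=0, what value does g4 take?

g1 = 1 XOR 1 = 0
g3 = 0 XOR 0 = 0
g4 = 0 OR 0 = 0

0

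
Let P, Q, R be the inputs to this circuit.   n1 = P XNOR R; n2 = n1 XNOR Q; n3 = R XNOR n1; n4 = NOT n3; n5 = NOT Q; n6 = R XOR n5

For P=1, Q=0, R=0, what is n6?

1

n5 = NOT 0 = 1
n6 = 0 XOR 1 = 1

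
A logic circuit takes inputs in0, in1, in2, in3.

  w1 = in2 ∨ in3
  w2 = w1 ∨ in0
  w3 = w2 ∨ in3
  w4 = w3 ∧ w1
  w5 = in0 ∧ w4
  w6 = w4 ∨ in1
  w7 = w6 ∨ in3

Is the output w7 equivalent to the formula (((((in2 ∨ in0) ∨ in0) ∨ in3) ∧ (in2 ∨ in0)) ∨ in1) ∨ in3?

w1 = in2 ∨ in3
w2 = w1 ∨ in0 = (in2 ∨ in3) ∨ in0
w3 = w2 ∨ in3 = ((in2 ∨ in3) ∨ in0) ∨ in3
w4 = w3 ∧ w1 = (((in2 ∨ in3) ∨ in0) ∨ in3) ∧ (in2 ∨ in3)
w6 = w4 ∨ in1 = ((((in2 ∨ in3) ∨ in0) ∨ in3) ∧ (in2 ∨ in3)) ∨ in1
w7 = w6 ∨ in3 = (((((in2 ∨ in3) ∨ in0) ∨ in3) ∧ (in2 ∨ in3)) ∨ in1) ∨ in3
At in0=1, in1=0, in2=0, in3=0: circuit gives 0, formula gives 1.

No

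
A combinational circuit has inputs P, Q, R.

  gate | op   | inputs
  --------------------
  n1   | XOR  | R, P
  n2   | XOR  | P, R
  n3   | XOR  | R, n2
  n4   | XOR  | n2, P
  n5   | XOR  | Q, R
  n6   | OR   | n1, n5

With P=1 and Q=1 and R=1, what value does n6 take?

0

n1 = 1 XOR 1 = 0
n5 = 1 XOR 1 = 0
n6 = 0 OR 0 = 0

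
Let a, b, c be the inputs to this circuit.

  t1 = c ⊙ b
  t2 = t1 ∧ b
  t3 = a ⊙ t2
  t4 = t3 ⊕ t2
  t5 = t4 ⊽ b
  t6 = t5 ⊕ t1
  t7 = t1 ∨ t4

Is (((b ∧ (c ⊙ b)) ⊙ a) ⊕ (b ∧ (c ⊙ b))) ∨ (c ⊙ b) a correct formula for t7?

Yes

t1 = c ⊙ b
t2 = t1 ∧ b = (c ⊙ b) ∧ b
t3 = a ⊙ t2 = a ⊙ ((c ⊙ b) ∧ b)
t4 = t3 ⊕ t2 = (a ⊙ ((c ⊙ b) ∧ b)) ⊕ ((c ⊙ b) ∧ b)
t7 = t1 ∨ t4 = (c ⊙ b) ∨ ((a ⊙ ((c ⊙ b) ∧ b)) ⊕ ((c ⊙ b) ∧ b))
At a=1, b=0, c=1: circuit gives 0, formula gives 0.
At a=0, b=0, c=0: circuit gives 1, formula gives 1.
Agrees on all 8 inputs.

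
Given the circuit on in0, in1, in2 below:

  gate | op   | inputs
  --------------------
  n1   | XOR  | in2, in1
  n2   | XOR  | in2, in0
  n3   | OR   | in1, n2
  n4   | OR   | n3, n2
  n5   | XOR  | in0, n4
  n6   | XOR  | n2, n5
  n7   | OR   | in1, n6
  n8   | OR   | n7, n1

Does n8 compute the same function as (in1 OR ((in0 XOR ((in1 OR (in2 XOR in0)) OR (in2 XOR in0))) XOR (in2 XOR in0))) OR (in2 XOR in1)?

Yes

n1 = in2 XOR in1
n2 = in2 XOR in0
n3 = in1 OR n2 = in1 OR (in2 XOR in0)
n4 = n3 OR n2 = (in1 OR (in2 XOR in0)) OR (in2 XOR in0)
n5 = in0 XOR n4 = in0 XOR ((in1 OR (in2 XOR in0)) OR (in2 XOR in0))
n6 = n2 XOR n5 = (in2 XOR in0) XOR (in0 XOR ((in1 OR (in2 XOR in0)) OR (in2 XOR in0)))
n7 = in1 OR n6 = in1 OR ((in2 XOR in0) XOR (in0 XOR ((in1 OR (in2 XOR in0)) OR (in2 XOR in0))))
n8 = n7 OR n1 = (in1 OR ((in2 XOR in0) XOR (in0 XOR ((in1 OR (in2 XOR in0)) OR (in2 XOR in0))))) OR (in2 XOR in1)
At in0=0, in1=0, in2=0: circuit gives 0, formula gives 0.
At in0=0, in1=0, in2=1: circuit gives 1, formula gives 1.
Agrees on all 8 inputs.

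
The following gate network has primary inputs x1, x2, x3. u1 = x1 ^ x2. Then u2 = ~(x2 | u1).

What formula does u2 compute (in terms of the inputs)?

~(x2 | (x1 ^ x2))

u1 = x1 ^ x2
u2 = ~(x2 | u1) = ~(x2 | (x1 ^ x2))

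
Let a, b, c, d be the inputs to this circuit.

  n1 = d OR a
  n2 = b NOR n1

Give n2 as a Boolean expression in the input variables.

n1 = d OR a
n2 = b NOR n1 = b NOR (d OR a)

b NOR (d OR a)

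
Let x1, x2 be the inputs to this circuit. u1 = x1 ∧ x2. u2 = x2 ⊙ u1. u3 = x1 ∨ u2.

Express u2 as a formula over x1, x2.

x2 ⊙ (x1 ∧ x2)

u1 = x1 ∧ x2
u2 = x2 ⊙ u1 = x2 ⊙ (x1 ∧ x2)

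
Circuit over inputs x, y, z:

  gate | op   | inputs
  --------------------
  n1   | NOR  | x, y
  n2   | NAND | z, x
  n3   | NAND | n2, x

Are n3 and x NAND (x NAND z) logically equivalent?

n2 = z NAND x
n3 = n2 NAND x = (z NAND x) NAND x
At x=1, y=0, z=0: circuit gives 0, formula gives 0.
At x=0, y=0, z=0: circuit gives 1, formula gives 1.
Agrees on all 8 inputs.

Yes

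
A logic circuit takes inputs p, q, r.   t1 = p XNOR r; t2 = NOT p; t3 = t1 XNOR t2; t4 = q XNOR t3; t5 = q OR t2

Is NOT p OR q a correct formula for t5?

t2 = NOT p
t5 = q OR t2 = q OR NOT p
At p=1, q=0, r=0: circuit gives 0, formula gives 0.
At p=0, q=0, r=0: circuit gives 1, formula gives 1.
Agrees on all 8 inputs.

Yes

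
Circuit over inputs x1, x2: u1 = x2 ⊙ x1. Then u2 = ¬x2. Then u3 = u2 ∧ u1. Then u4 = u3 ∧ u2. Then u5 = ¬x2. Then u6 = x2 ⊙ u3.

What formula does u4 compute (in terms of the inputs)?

(¬x2 ∧ (x2 ⊙ x1)) ∧ ¬x2

u1 = x2 ⊙ x1
u2 = ¬x2
u3 = u2 ∧ u1 = ¬x2 ∧ (x2 ⊙ x1)
u4 = u3 ∧ u2 = (¬x2 ∧ (x2 ⊙ x1)) ∧ ¬x2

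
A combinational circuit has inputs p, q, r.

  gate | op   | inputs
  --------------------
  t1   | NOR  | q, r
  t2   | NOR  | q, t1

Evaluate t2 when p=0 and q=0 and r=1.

1

t1 = 0 NOR 1 = 0
t2 = 0 NOR 0 = 1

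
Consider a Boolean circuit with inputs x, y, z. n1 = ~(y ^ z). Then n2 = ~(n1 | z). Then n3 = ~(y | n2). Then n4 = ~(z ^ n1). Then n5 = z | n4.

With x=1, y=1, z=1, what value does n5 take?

1

n1 = ~(1 ^ 1) = 1
n4 = ~(1 ^ 1) = 1
n5 = 1 | 1 = 1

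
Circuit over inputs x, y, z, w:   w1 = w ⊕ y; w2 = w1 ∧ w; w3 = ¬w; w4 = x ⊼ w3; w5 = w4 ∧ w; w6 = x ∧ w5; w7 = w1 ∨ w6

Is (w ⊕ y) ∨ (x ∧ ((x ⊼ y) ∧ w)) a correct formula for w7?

w1 = w ⊕ y
w3 = ¬w
w4 = x ⊼ w3 = x ⊼ ¬w
w5 = w4 ∧ w = (x ⊼ ¬w) ∧ w
w6 = x ∧ w5 = x ∧ ((x ⊼ ¬w) ∧ w)
w7 = w1 ∨ w6 = (w ⊕ y) ∨ (x ∧ ((x ⊼ ¬w) ∧ w))
At x=1, y=1, z=0, w=1: circuit gives 1, formula gives 0.

No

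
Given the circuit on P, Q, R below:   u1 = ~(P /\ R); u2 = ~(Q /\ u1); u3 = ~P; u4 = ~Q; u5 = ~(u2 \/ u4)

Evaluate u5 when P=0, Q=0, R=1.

0

u1 = ~(0 /\ 1) = 1
u2 = ~(0 /\ 1) = 1
u4 = ~0 = 1
u5 = ~(1 \/ 1) = 0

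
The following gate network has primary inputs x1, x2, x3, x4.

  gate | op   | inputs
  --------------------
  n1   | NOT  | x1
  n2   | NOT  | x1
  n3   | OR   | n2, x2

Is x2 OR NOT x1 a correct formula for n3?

Yes

n2 = NOT x1
n3 = n2 OR x2 = NOT x1 OR x2
At x1=1, x2=0, x3=0, x4=0: circuit gives 0, formula gives 0.
At x1=0, x2=0, x3=0, x4=0: circuit gives 1, formula gives 1.
Agrees on all 16 inputs.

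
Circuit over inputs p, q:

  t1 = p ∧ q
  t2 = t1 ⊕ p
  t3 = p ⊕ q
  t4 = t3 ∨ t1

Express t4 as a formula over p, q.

t1 = p ∧ q
t3 = p ⊕ q
t4 = t3 ∨ t1 = (p ⊕ q) ∨ (p ∧ q)

(p ⊕ q) ∨ (p ∧ q)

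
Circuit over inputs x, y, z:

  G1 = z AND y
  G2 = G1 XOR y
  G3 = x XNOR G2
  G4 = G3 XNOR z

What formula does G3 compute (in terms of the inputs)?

G1 = z AND y
G2 = G1 XOR y = (z AND y) XOR y
G3 = x XNOR G2 = x XNOR ((z AND y) XOR y)

x XNOR ((z AND y) XOR y)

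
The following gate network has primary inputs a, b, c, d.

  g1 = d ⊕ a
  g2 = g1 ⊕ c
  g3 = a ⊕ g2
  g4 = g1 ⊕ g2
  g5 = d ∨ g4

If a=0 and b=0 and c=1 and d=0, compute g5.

1

g1 = 0 ⊕ 0 = 0
g2 = 0 ⊕ 1 = 1
g4 = 0 ⊕ 1 = 1
g5 = 0 ∨ 1 = 1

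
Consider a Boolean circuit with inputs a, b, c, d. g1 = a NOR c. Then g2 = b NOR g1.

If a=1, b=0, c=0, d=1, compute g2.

g1 = 1 NOR 0 = 0
g2 = 0 NOR 0 = 1

1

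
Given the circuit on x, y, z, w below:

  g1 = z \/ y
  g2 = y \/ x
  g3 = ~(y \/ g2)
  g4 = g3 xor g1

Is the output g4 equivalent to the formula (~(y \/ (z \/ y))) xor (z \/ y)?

g1 = z \/ y
g2 = y \/ x
g3 = ~(y \/ g2) = ~(y \/ (y \/ x))
g4 = g3 xor g1 = (~(y \/ (y \/ x))) xor (z \/ y)
At x=0, y=0, z=1, w=0: circuit gives 0, formula gives 1.

No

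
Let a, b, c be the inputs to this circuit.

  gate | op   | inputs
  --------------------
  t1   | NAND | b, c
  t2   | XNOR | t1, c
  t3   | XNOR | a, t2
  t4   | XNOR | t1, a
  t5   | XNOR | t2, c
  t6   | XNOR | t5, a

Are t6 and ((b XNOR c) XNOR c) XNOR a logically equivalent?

t1 = b NAND c
t2 = t1 XNOR c = (b NAND c) XNOR c
t5 = t2 XNOR c = ((b NAND c) XNOR c) XNOR c
t6 = t5 XNOR a = (((b NAND c) XNOR c) XNOR c) XNOR a
At a=0, b=0, c=0: circuit gives 0, formula gives 1.

No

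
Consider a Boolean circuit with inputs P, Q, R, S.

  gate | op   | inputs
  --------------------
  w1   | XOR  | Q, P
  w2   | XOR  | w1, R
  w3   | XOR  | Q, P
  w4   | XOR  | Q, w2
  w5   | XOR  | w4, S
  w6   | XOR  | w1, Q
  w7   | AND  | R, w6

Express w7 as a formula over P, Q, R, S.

w1 = Q XOR P
w6 = w1 XOR Q = (Q XOR P) XOR Q
w7 = R AND w6 = R AND ((Q XOR P) XOR Q)

R AND ((Q XOR P) XOR Q)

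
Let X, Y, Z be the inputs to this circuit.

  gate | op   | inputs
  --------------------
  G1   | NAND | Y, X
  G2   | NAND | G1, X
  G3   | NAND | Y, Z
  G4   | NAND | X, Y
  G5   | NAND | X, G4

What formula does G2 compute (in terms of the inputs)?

G1 = Y NAND X
G2 = G1 NAND X = (Y NAND X) NAND X

(Y NAND X) NAND X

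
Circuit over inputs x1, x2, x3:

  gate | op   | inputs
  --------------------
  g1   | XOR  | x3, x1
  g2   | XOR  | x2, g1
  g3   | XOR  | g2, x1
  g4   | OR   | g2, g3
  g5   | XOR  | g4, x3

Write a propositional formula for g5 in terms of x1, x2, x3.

((x2 XOR (x3 XOR x1)) OR ((x2 XOR (x3 XOR x1)) XOR x1)) XOR x3

g1 = x3 XOR x1
g2 = x2 XOR g1 = x2 XOR (x3 XOR x1)
g3 = g2 XOR x1 = (x2 XOR (x3 XOR x1)) XOR x1
g4 = g2 OR g3 = (x2 XOR (x3 XOR x1)) OR ((x2 XOR (x3 XOR x1)) XOR x1)
g5 = g4 XOR x3 = ((x2 XOR (x3 XOR x1)) OR ((x2 XOR (x3 XOR x1)) XOR x1)) XOR x3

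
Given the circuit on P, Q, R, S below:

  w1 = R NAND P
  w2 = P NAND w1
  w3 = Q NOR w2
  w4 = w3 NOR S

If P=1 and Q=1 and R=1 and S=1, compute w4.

0

w1 = 1 NAND 1 = 0
w2 = 1 NAND 0 = 1
w3 = 1 NOR 1 = 0
w4 = 0 NOR 1 = 0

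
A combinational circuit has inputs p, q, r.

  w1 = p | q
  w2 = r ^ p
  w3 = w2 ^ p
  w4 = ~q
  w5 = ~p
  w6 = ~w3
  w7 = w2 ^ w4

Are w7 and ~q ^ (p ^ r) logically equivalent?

Yes

w2 = r ^ p
w4 = ~q
w7 = w2 ^ w4 = (r ^ p) ^ ~q
At p=0, q=0, r=1: circuit gives 0, formula gives 0.
At p=0, q=0, r=0: circuit gives 1, formula gives 1.
Agrees on all 8 inputs.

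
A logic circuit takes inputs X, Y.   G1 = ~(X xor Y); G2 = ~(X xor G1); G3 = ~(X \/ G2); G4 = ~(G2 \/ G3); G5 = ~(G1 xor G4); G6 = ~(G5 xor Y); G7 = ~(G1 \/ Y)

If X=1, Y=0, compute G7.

1

G1 = ~(1 xor 0) = 0
G7 = ~(0 \/ 0) = 1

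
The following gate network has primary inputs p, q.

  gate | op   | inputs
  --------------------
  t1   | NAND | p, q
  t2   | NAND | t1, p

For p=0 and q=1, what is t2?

t1 = 0 NAND 1 = 1
t2 = 1 NAND 0 = 1

1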